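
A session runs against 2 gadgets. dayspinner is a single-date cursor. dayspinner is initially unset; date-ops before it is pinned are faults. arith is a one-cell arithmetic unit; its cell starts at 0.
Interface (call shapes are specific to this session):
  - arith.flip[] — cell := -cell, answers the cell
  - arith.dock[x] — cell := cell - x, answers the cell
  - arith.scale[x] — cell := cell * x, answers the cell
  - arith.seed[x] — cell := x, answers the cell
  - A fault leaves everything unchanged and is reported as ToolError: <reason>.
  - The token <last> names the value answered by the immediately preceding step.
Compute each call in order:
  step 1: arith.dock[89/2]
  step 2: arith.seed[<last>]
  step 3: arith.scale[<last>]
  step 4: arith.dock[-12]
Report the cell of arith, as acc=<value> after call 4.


Answer: acc=7969/4

Derivation:
-- 1. arith.dock(x→89/2) -> -89/2
-- 2. arith.seed(x→<last>) -> -89/2
-- 3. arith.scale(x→<last>) -> 7921/4
-- 4. arith.dock(x→-12) -> 7969/4


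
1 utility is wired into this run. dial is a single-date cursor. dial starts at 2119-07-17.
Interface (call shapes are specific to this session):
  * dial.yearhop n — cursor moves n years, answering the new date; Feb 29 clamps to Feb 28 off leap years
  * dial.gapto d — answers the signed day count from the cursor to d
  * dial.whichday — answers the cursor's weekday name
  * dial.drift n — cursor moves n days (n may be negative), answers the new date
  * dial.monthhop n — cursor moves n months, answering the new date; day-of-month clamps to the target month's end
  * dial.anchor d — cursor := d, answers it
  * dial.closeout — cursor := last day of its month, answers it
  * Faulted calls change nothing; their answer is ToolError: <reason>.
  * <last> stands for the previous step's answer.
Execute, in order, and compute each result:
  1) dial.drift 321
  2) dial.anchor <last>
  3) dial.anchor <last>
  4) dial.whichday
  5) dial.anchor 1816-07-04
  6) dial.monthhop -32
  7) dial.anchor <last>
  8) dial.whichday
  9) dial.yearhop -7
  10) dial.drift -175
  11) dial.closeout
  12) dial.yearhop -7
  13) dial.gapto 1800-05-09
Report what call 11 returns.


Answer: 1806-05-31

Derivation:
~$ dial.drift n: 321
  2120-06-02
~$ dial.anchor d: <last>
  2120-06-02
~$ dial.anchor d: <last>
  2120-06-02
~$ dial.whichday
  Sunday
~$ dial.anchor d: 1816-07-04
  1816-07-04
~$ dial.monthhop n: -32
  1813-11-04
~$ dial.anchor d: <last>
  1813-11-04
~$ dial.whichday
  Thursday
~$ dial.yearhop n: -7
  1806-11-04
~$ dial.drift n: -175
  1806-05-13
~$ dial.closeout
  1806-05-31
~$ dial.yearhop n: -7
  1799-05-31
~$ dial.gapto d: 1800-05-09
  343


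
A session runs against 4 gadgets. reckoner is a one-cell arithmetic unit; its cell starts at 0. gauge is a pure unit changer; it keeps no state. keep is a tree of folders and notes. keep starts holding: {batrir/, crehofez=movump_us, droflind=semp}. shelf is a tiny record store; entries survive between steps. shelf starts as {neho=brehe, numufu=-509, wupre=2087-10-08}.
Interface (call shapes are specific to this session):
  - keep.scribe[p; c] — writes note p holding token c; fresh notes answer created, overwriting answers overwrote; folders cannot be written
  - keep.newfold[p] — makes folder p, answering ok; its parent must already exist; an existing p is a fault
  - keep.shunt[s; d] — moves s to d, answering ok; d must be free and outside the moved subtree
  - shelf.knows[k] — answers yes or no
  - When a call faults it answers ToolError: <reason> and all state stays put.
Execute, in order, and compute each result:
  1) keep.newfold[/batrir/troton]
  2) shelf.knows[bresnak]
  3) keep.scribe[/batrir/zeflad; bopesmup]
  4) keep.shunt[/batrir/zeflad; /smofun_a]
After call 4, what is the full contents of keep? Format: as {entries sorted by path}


>> newfold(p: /batrir/troton)
<< ok
>> knows(k: bresnak)
<< no
>> scribe(p: /batrir/zeflad, c: bopesmup)
<< created
>> shunt(s: /batrir/zeflad, d: /smofun_a)
<< ok

Answer: {batrir/, batrir/troton/, crehofez=movump_us, droflind=semp, smofun_a=bopesmup}


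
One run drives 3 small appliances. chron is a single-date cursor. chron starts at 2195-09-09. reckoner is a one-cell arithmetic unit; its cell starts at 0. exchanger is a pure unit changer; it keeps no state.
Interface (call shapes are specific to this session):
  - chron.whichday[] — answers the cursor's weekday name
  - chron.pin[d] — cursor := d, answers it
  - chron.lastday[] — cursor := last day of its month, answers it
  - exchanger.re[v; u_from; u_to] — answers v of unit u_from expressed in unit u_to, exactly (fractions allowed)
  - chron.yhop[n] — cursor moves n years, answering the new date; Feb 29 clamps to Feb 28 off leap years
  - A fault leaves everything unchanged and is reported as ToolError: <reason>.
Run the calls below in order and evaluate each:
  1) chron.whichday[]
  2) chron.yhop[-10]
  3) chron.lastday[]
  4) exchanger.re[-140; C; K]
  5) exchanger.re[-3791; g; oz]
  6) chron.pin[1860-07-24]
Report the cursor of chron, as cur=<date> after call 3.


Answer: cur=2185-09-30

Derivation:
! 1. chron.whichday() -> Wednesday
! 2. chron.yhop(-10) -> 2185-09-09
! 3. chron.lastday() -> 2185-09-30
! 4. exchanger.re(-140, C, K) -> 2663/20
! 5. exchanger.re(-3791, g, oz) -> -6065600000/45359237
! 6. chron.pin(1860-07-24) -> 1860-07-24


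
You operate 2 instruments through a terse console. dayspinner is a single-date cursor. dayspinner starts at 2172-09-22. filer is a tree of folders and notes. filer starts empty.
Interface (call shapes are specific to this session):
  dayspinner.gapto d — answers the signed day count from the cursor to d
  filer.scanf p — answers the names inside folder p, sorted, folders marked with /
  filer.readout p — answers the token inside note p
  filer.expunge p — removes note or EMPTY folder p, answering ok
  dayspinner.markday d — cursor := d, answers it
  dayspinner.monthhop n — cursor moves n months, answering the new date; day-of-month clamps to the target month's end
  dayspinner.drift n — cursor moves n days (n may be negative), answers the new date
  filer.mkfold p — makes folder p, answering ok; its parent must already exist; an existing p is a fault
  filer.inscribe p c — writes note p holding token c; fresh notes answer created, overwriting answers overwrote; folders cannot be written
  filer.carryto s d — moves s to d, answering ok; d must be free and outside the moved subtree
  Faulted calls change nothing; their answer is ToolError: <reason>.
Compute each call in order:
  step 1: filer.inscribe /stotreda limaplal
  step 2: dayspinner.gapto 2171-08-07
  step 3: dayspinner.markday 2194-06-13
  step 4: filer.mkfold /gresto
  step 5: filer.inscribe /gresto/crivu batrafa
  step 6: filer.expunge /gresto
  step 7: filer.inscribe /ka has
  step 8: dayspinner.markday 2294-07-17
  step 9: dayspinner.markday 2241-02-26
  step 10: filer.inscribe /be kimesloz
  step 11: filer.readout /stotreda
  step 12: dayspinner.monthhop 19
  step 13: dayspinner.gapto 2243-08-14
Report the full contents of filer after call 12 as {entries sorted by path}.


Answer: {be=kimesloz, gresto/, gresto/crivu=batrafa, ka=has, stotreda=limaplal}

Derivation:
! filer.inscribe(/stotreda, limaplal) : created
! dayspinner.gapto(2171-08-07) : -412
! dayspinner.markday(2194-06-13) : 2194-06-13
! filer.mkfold(/gresto) : ok
! filer.inscribe(/gresto/crivu, batrafa) : created
! filer.expunge(/gresto) : ToolError: not empty
! filer.inscribe(/ka, has) : created
! dayspinner.markday(2294-07-17) : 2294-07-17
! dayspinner.markday(2241-02-26) : 2241-02-26
! filer.inscribe(/be, kimesloz) : created
! filer.readout(/stotreda) : limaplal
! dayspinner.monthhop(19) : 2242-09-26
! dayspinner.gapto(2243-08-14) : 322


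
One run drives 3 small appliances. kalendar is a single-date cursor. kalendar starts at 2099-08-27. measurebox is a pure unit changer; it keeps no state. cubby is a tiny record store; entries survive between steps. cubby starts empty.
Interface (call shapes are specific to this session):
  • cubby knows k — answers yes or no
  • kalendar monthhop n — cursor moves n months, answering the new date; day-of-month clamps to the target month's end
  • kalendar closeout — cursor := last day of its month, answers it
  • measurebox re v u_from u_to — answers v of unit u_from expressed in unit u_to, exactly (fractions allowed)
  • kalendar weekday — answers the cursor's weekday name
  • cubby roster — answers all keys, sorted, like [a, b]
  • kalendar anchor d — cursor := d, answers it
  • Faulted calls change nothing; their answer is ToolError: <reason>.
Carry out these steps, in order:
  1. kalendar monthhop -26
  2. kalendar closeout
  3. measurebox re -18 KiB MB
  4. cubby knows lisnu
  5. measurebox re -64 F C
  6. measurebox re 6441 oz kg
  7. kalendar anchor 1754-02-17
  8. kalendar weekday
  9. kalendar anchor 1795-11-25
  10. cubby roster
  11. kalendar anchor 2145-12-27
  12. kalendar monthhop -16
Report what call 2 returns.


;; 1. kalendar monthhop(n→-26) ~> 2097-06-27
;; 2. kalendar closeout() ~> 2097-06-30
;; 3. measurebox re(v→-18, u_from→KiB, u_to→MB) ~> -288/15625
;; 4. cubby knows(k→lisnu) ~> no
;; 5. measurebox re(v→-64, u_from→F, u_to→C) ~> -160/3
;; 6. measurebox re(v→6441, u_from→oz, u_to→kg) ~> 292158845517/1600000000
;; 7. kalendar anchor(d→1754-02-17) ~> 1754-02-17
;; 8. kalendar weekday() ~> Sunday
;; 9. kalendar anchor(d→1795-11-25) ~> 1795-11-25
;; 10. cubby roster() ~> []
;; 11. kalendar anchor(d→2145-12-27) ~> 2145-12-27
;; 12. kalendar monthhop(n→-16) ~> 2144-08-27

Answer: 2097-06-30


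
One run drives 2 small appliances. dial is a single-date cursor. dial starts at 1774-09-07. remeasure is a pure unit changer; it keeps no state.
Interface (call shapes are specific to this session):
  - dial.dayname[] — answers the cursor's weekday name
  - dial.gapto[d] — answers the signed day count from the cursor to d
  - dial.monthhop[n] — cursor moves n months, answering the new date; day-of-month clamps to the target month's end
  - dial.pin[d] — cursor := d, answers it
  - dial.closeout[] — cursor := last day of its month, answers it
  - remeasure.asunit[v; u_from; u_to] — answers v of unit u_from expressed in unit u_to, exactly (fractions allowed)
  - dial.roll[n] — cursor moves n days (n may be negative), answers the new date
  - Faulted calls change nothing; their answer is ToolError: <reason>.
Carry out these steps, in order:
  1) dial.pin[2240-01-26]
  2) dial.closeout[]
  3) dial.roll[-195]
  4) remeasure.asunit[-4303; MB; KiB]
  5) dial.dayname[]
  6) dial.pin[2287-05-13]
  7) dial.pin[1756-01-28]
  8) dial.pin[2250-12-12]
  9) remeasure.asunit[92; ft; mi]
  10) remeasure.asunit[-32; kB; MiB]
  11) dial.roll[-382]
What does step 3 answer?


Answer: 2239-07-20

Derivation:
I call pin on d: 2240-01-26, and observe 2240-01-26.
Calling closeout(), yielding 2240-01-31.
Now I run roll on n: -195: 2239-07-20.
I try asunit on v: -4303, u_from: MB, u_to: KiB, → -67234375/16.
Then dayname(), yielding Saturday.
I call pin on d: 2287-05-13, which returns 2287-05-13.
Next I call pin on d: 1756-01-28, giving 1756-01-28.
I use pin on d: 2250-12-12, → 2250-12-12.
Calling asunit on v: 92, u_from: ft, u_to: mi, and get 23/1320.
I call asunit on v: -32, u_from: kB, u_to: MiB, and see -125/4096.
Calling roll on n: -382, which returns 2249-11-25.


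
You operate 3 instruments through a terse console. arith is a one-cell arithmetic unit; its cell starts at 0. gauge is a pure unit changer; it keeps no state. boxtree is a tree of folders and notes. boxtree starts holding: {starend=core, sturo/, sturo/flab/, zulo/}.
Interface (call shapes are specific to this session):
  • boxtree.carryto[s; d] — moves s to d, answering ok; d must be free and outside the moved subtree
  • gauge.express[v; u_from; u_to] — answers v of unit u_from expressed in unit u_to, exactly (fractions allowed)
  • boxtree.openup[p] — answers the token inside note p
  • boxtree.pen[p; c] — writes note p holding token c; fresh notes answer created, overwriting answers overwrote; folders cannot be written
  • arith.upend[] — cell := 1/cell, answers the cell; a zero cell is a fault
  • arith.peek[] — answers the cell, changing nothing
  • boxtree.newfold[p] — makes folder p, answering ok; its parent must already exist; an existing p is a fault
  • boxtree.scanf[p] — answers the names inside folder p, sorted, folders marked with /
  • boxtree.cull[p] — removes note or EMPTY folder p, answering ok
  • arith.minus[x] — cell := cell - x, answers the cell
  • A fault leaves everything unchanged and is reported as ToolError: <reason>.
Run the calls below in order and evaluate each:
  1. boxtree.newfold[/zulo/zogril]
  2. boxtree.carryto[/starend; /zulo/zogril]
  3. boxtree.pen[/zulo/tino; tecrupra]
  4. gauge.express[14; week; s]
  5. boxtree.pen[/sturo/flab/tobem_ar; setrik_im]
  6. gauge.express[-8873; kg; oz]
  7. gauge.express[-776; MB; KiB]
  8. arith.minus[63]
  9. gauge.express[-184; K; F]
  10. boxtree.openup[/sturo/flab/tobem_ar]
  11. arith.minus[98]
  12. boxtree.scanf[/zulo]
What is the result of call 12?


! 1. newfold(/zulo/zogril) -> ok
! 2. carryto(/starend, /zulo/zogril) -> ToolError: exists
! 3. pen(/zulo/tino, tecrupra) -> created
! 4. express(14, week, s) -> 8467200
! 5. pen(/sturo/flab/tobem_ar, setrik_im) -> created
! 6. express(-8873, kg, oz) -> -14196800000000/45359237
! 7. express(-776, MB, KiB) -> -1515625/2
! 8. minus(63) -> -63
! 9. express(-184, K, F) -> -79087/100
! 10. openup(/sturo/flab/tobem_ar) -> setrik_im
! 11. minus(98) -> -161
! 12. scanf(/zulo) -> [tino, zogril/]

Answer: [tino, zogril/]


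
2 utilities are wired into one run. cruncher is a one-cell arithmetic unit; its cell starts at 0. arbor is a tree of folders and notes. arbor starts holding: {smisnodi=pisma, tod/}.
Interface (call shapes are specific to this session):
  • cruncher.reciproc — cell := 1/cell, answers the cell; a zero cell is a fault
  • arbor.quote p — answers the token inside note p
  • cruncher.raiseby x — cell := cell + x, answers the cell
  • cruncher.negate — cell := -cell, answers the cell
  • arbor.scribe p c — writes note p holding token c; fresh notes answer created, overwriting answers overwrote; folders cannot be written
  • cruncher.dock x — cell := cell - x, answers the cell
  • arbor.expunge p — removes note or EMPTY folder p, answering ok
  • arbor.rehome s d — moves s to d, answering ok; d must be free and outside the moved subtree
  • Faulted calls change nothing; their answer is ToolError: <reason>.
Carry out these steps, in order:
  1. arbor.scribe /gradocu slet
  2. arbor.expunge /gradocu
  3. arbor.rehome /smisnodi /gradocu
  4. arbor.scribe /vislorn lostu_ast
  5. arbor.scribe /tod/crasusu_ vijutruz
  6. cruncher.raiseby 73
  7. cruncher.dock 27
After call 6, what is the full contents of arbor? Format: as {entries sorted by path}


Answer: {gradocu=pisma, tod/, tod/crasusu_=vijutruz, vislorn=lostu_ast}

Derivation:
I call arbor.scribe passing p=/gradocu, c=slet, → created.
Using arbor.expunge passing p=/gradocu, and get ok.
Invoking arbor.rehome passing s=/smisnodi, d=/gradocu, and see ok.
Next I call arbor.scribe passing p=/vislorn, c=lostu_ast, → created.
Invoking arbor.scribe passing p=/tod/crasusu_, c=vijutruz, giving created.
I use cruncher.raiseby passing x=73, which returns 73.
Invoking cruncher.dock passing x=27, yielding 46.


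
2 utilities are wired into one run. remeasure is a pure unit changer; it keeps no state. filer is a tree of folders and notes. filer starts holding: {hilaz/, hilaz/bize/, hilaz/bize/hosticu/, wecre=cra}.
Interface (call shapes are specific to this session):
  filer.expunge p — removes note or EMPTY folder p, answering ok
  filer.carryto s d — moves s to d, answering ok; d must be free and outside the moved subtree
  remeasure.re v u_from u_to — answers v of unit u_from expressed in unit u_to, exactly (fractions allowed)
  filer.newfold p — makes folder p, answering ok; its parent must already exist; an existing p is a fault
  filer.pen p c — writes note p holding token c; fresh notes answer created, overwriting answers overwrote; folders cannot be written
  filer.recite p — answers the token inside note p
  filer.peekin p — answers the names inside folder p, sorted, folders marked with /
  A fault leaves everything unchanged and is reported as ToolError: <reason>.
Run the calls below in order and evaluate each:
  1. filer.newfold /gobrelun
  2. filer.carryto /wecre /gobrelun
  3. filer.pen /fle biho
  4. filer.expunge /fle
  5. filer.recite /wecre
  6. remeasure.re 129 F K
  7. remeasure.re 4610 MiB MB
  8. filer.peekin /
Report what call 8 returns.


-> filer.newfold(p=/gobrelun)
<- ok
-> filer.carryto(s=/wecre, d=/gobrelun)
<- ToolError: exists
-> filer.pen(p=/fle, c=biho)
<- created
-> filer.expunge(p=/fle)
<- ok
-> filer.recite(p=/wecre)
<- cra
-> remeasure.re(v=129, u_from=F, u_to=K)
<- 58867/180
-> remeasure.re(v=4610, u_from=MiB, u_to=MB)
<- 15106048/3125
-> filer.peekin(p=/)
<- [gobrelun/, hilaz/, wecre]

Answer: [gobrelun/, hilaz/, wecre]


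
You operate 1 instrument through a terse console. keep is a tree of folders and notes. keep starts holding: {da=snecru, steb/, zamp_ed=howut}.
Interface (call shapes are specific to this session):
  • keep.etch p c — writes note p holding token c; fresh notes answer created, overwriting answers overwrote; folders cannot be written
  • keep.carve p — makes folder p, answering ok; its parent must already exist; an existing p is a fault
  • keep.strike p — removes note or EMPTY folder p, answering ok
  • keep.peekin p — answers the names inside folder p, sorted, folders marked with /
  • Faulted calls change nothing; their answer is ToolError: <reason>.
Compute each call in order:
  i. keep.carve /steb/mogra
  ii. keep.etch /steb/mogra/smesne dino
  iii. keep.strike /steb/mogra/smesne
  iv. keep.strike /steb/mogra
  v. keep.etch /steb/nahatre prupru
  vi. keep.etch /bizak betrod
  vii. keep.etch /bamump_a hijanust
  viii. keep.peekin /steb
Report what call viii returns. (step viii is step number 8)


Answer: [nahatre]

Derivation:
% 1. keep.carve(p: /steb/mogra) => ok
% 2. keep.etch(p: /steb/mogra/smesne, c: dino) => created
% 3. keep.strike(p: /steb/mogra/smesne) => ok
% 4. keep.strike(p: /steb/mogra) => ok
% 5. keep.etch(p: /steb/nahatre, c: prupru) => created
% 6. keep.etch(p: /bizak, c: betrod) => created
% 7. keep.etch(p: /bamump_a, c: hijanust) => created
% 8. keep.peekin(p: /steb) => [nahatre]


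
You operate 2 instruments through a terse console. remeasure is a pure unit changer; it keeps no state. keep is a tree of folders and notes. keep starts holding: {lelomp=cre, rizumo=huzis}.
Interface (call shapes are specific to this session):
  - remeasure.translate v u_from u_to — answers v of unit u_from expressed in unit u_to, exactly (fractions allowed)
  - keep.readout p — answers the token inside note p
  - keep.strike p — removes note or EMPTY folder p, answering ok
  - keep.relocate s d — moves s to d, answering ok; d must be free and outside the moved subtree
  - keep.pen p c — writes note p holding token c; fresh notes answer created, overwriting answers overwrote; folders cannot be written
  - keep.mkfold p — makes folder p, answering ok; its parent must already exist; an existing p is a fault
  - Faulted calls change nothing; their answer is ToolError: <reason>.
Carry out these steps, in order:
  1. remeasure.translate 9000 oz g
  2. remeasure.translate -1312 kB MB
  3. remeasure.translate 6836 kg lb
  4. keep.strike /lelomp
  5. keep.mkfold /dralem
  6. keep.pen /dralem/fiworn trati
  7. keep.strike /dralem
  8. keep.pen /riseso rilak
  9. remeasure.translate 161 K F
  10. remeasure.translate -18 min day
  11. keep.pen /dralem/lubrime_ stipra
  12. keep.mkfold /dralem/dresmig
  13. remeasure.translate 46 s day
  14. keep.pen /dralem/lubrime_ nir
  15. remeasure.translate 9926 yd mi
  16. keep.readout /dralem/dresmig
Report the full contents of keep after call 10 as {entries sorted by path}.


Answer: {dralem/, dralem/fiworn=trati, riseso=rilak, rizumo=huzis}

Derivation:
I run remeasure.translate on 9000, oz, g, which returns 408233133/1600.
I invoke remeasure.translate on -1312, kB, MB, giving -164/125.
Now I run remeasure.translate on 6836, kg, lb, — result: 683600000000/45359237.
I try keep.strike on /lelomp, giving ok.
I run keep.mkfold on /dralem, → ok.
Then keep.pen on /dralem/fiworn, trati, — result: created.
Now I run keep.strike on /dralem: ToolError: not empty.
I invoke keep.pen on /riseso, rilak, and observe created.
Now I run remeasure.translate on 161, K, F, and get -16987/100.
I call remeasure.translate on -18, min, day, which returns -1/80.
Using keep.pen on /dralem/lubrime_, stipra: created.
Next I call keep.mkfold on /dralem/dresmig: ok.
Using remeasure.translate on 46, s, day, and see 23/43200.
Now I run keep.pen on /dralem/lubrime_, nir: overwrote.
Invoking remeasure.translate on 9926, yd, mi, which returns 4963/880.
Using keep.readout on /dralem/dresmig, → ToolError: is a directory.


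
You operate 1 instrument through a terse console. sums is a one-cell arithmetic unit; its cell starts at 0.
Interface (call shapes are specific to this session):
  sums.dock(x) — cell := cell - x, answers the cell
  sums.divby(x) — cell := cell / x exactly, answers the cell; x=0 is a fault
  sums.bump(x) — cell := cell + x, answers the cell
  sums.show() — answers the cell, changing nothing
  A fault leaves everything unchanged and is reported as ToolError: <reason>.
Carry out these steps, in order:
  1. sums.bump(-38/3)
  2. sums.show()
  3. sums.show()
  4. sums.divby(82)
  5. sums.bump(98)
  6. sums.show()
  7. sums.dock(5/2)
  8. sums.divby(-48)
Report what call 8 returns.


% sums.bump(-38/3) ~> -38/3
% sums.show() ~> -38/3
% sums.show() ~> -38/3
% sums.divby(82) ~> -19/123
% sums.bump(98) ~> 12035/123
% sums.show() ~> 12035/123
% sums.dock(5/2) ~> 23455/246
% sums.divby(-48) ~> -23455/11808

Answer: -23455/11808


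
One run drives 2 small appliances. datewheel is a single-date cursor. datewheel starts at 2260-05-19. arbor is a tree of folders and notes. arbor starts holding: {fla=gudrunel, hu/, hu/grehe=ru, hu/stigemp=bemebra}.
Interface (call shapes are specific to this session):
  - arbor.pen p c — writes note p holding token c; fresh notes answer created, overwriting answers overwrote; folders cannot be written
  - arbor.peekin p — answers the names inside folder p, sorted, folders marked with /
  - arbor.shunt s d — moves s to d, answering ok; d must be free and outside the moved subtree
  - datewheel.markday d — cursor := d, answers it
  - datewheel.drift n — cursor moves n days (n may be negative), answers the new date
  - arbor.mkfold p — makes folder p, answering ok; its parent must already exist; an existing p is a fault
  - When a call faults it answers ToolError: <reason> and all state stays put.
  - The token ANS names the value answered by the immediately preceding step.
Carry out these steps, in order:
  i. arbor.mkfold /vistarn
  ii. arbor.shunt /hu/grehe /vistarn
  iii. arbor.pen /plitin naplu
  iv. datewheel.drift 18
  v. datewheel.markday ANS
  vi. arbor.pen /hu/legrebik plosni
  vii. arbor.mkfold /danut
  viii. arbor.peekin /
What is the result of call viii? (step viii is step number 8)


Answer: [danut/, fla, hu/, plitin, vistarn/]

Derivation:
-> mkfold(p: /vistarn)
<- ok
-> shunt(s: /hu/grehe, d: /vistarn)
<- ToolError: exists
-> pen(p: /plitin, c: naplu)
<- created
-> drift(n: 18)
<- 2260-06-06
-> markday(d: ANS)
<- 2260-06-06
-> pen(p: /hu/legrebik, c: plosni)
<- created
-> mkfold(p: /danut)
<- ok
-> peekin(p: /)
<- [danut/, fla, hu/, plitin, vistarn/]


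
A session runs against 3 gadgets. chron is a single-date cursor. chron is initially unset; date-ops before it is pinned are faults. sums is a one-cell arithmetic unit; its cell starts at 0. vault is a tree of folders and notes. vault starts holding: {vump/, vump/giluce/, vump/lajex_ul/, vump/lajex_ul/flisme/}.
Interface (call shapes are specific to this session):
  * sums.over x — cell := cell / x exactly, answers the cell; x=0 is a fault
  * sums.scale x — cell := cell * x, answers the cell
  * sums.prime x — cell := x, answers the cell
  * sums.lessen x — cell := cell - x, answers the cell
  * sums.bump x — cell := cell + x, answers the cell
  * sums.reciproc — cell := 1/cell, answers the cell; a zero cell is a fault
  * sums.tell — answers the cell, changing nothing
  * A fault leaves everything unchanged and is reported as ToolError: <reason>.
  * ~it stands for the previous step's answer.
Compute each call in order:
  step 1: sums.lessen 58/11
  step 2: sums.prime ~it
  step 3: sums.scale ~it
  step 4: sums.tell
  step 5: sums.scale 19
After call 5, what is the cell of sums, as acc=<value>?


Answer: acc=63916/121

Derivation:
I invoke sums.lessen with x: 58/11, — result: -58/11.
Now I run sums.prime with x: ~it, — result: -58/11.
I call sums.scale with x: ~it, → 3364/121.
Now I run sums.tell: 3364/121.
Invoking sums.scale with x: 19: 63916/121.


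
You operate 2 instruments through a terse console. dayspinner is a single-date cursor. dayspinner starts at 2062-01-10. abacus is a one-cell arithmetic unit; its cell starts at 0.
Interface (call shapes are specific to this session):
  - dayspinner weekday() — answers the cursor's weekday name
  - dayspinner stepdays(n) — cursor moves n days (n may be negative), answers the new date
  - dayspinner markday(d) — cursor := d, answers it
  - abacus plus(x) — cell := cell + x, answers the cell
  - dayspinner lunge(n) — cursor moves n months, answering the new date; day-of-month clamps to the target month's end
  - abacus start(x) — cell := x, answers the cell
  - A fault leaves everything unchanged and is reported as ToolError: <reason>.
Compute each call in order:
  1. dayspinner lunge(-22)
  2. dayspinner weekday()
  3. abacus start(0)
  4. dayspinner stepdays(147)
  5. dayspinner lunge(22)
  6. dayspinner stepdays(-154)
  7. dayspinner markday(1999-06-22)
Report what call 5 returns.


Answer: 2062-06-04

Derivation:
! dayspinner lunge(n=-22) -> 2060-03-10
! dayspinner weekday() -> Wednesday
! abacus start(x=0) -> 0
! dayspinner stepdays(n=147) -> 2060-08-04
! dayspinner lunge(n=22) -> 2062-06-04
! dayspinner stepdays(n=-154) -> 2062-01-01
! dayspinner markday(d=1999-06-22) -> 1999-06-22


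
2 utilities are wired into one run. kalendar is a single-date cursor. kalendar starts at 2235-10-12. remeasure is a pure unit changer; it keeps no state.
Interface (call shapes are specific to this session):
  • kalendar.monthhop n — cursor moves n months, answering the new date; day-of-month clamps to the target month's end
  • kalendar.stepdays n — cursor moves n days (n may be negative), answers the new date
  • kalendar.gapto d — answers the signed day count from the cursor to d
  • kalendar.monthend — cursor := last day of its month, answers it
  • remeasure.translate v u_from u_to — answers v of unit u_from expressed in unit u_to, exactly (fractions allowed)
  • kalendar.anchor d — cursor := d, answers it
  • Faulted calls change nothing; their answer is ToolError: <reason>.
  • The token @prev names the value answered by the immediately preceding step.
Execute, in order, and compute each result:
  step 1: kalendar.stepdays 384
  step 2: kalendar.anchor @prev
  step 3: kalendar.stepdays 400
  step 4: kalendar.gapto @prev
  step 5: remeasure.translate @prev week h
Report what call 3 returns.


Answer: 2237-12-04

Derivation:
[in] kalendar.stepdays n: 384
[out] 2236-10-30
[in] kalendar.anchor d: @prev
[out] 2236-10-30
[in] kalendar.stepdays n: 400
[out] 2237-12-04
[in] kalendar.gapto d: @prev
[out] 0
[in] remeasure.translate v: @prev u_from: week u_to: h
[out] 0


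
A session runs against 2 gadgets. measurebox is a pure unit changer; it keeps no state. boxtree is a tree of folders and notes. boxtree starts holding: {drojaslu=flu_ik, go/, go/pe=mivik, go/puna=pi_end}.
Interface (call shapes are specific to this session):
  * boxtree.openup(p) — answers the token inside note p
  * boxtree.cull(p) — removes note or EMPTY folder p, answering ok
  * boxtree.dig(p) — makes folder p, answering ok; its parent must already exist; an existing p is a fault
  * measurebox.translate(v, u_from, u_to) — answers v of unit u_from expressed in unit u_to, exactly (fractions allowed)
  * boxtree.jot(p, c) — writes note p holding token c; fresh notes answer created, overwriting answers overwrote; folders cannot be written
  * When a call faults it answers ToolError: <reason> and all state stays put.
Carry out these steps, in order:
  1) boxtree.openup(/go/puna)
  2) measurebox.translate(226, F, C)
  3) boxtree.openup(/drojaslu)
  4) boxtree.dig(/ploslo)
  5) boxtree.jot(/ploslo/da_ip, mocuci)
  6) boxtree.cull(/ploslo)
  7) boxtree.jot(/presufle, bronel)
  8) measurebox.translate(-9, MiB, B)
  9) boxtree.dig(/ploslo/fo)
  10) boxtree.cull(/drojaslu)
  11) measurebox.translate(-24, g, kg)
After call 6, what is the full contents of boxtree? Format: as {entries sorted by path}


Answer: {drojaslu=flu_ik, go/, go/pe=mivik, go/puna=pi_end, ploslo/, ploslo/da_ip=mocuci}

Derivation:
I use openup with p→/go/puna, and get pi_end.
I use translate with v→226, u_from→F, u_to→C, → 970/9.
Invoking openup with p→/drojaslu: flu_ik.
I invoke dig with p→/ploslo, giving ok.
Invoking jot with p→/ploslo/da_ip, c→mocuci, yielding created.
I invoke cull with p→/ploslo, → ToolError: not empty.
I try jot with p→/presufle, c→bronel, and observe created.
Using translate with v→-9, u_from→MiB, u_to→B, → -9437184.
I run dig with p→/ploslo/fo, giving ok.
Next I call cull with p→/drojaslu, and see ok.
Calling translate with v→-24, u_from→g, u_to→kg, → -3/125.


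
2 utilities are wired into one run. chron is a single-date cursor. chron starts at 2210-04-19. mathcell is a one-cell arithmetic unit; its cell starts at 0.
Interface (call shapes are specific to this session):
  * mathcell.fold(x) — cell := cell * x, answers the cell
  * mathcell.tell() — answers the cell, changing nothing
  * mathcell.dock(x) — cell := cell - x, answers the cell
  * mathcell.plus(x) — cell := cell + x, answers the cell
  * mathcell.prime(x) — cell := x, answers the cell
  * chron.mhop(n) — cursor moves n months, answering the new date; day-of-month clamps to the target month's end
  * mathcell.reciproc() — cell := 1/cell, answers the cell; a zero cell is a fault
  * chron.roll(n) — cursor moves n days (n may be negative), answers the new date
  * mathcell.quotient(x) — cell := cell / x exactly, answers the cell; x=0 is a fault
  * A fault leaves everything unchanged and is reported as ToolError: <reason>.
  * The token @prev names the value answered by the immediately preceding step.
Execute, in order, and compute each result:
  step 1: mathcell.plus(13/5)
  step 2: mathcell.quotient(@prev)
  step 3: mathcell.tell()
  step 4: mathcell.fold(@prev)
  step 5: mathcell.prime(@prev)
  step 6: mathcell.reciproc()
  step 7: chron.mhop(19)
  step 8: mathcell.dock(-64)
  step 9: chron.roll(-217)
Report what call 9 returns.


→ plus(x→13/5)
← 13/5
→ quotient(x→@prev)
← 1
→ tell()
← 1
→ fold(x→@prev)
← 1
→ prime(x→@prev)
← 1
→ reciproc()
← 1
→ mhop(n→19)
← 2211-11-19
→ dock(x→-64)
← 65
→ roll(n→-217)
← 2211-04-16

Answer: 2211-04-16


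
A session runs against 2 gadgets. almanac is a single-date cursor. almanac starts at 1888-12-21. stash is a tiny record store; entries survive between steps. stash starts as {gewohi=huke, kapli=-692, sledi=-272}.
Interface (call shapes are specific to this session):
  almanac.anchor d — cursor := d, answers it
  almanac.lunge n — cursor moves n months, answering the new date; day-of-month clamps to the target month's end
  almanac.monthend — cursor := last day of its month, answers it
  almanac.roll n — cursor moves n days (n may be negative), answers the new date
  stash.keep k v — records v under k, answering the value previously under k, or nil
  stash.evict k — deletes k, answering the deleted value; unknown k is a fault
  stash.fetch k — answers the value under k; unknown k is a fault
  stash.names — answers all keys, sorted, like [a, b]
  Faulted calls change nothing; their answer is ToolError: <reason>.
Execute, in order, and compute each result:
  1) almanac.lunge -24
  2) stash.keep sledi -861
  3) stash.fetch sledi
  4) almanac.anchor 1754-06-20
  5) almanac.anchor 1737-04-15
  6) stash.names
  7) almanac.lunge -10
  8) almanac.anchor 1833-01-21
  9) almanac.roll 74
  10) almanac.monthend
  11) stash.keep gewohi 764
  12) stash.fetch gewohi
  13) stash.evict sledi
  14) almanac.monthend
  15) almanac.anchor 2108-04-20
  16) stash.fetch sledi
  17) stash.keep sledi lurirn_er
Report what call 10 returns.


Answer: 1833-04-30

Derivation:
# 1. almanac.lunge(n='-24') : 1886-12-21
# 2. stash.keep(k='sledi', v='-861') : -272
# 3. stash.fetch(k='sledi') : -861
# 4. almanac.anchor(d='1754-06-20') : 1754-06-20
# 5. almanac.anchor(d='1737-04-15') : 1737-04-15
# 6. stash.names() : [gewohi, kapli, sledi]
# 7. almanac.lunge(n='-10') : 1736-06-15
# 8. almanac.anchor(d='1833-01-21') : 1833-01-21
# 9. almanac.roll(n='74') : 1833-04-05
# 10. almanac.monthend() : 1833-04-30
# 11. stash.keep(k='gewohi', v='764') : huke
# 12. stash.fetch(k='gewohi') : 764
# 13. stash.evict(k='sledi') : -861
# 14. almanac.monthend() : 1833-04-30
# 15. almanac.anchor(d='2108-04-20') : 2108-04-20
# 16. stash.fetch(k='sledi') : ToolError: no such key sledi
# 17. stash.keep(k='sledi', v='lurirn_er') : nil


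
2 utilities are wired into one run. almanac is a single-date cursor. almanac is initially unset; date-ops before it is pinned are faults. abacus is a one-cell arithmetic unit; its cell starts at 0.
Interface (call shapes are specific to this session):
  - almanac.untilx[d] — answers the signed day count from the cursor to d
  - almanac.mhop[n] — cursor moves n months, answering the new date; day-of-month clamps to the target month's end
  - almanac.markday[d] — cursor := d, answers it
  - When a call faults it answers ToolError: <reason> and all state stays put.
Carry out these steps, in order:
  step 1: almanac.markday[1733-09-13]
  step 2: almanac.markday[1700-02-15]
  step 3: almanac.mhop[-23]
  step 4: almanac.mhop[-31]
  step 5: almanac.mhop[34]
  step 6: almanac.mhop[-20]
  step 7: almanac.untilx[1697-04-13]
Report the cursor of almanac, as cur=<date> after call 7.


% markday d=1733-09-13
[out] 1733-09-13
% markday d=1700-02-15
[out] 1700-02-15
% mhop n=-23
[out] 1698-03-15
% mhop n=-31
[out] 1695-08-15
% mhop n=34
[out] 1698-06-15
% mhop n=-20
[out] 1696-10-15
% untilx d=1697-04-13
[out] 180

Answer: cur=1696-10-15


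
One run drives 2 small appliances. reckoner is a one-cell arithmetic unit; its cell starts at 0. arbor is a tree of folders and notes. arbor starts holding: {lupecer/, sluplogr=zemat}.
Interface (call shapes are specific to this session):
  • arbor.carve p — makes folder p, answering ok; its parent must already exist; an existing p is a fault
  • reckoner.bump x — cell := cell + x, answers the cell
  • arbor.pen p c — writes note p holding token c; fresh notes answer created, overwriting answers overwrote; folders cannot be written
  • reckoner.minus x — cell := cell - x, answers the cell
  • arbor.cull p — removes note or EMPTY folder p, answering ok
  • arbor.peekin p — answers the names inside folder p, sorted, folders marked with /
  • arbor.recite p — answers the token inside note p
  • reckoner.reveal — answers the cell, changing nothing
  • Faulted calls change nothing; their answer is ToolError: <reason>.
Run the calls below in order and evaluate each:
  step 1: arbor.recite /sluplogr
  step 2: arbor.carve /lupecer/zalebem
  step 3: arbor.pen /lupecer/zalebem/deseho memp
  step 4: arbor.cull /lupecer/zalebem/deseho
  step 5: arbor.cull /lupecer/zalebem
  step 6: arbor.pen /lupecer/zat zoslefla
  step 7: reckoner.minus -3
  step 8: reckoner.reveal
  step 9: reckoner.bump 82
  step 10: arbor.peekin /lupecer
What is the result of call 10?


[in] arbor.recite p: /sluplogr
= zemat
[in] arbor.carve p: /lupecer/zalebem
= ok
[in] arbor.pen p: /lupecer/zalebem/deseho c: memp
= created
[in] arbor.cull p: /lupecer/zalebem/deseho
= ok
[in] arbor.cull p: /lupecer/zalebem
= ok
[in] arbor.pen p: /lupecer/zat c: zoslefla
= created
[in] reckoner.minus x: -3
= 3
[in] reckoner.reveal
= 3
[in] reckoner.bump x: 82
= 85
[in] arbor.peekin p: /lupecer
= [zat]

Answer: [zat]


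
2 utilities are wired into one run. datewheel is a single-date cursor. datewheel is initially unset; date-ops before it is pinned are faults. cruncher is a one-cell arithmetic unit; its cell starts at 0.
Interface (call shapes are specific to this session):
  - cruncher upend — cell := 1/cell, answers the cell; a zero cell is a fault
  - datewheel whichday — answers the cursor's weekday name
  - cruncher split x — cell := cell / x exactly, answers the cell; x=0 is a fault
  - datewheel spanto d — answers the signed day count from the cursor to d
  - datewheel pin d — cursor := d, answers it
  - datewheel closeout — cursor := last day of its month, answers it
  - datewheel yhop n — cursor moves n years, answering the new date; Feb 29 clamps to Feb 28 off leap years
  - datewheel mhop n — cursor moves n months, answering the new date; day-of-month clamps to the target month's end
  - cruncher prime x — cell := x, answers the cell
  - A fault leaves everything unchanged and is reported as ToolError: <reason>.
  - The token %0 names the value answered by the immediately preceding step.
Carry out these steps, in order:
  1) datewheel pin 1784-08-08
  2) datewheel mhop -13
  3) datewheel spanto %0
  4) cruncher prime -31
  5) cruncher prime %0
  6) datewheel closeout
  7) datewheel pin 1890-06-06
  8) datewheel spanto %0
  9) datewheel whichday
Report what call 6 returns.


Answer: 1783-07-31

Derivation:
;; 1. datewheel pin(d: 1784-08-08) -> 1784-08-08
;; 2. datewheel mhop(n: -13) -> 1783-07-08
;; 3. datewheel spanto(d: %0) -> 0
;; 4. cruncher prime(x: -31) -> -31
;; 5. cruncher prime(x: %0) -> -31
;; 6. datewheel closeout() -> 1783-07-31
;; 7. datewheel pin(d: 1890-06-06) -> 1890-06-06
;; 8. datewheel spanto(d: %0) -> 0
;; 9. datewheel whichday() -> Friday


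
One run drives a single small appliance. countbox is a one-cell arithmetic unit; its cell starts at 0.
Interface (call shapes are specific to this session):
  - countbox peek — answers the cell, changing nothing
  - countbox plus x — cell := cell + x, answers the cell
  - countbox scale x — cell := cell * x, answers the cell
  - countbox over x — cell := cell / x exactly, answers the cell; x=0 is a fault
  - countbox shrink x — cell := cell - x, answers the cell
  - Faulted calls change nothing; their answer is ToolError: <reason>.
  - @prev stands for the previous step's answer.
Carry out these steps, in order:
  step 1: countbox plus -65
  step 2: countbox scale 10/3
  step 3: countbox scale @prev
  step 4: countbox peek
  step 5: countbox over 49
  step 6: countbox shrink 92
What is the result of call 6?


Answer: 381928/441

Derivation:
Step: countbox plus[x='-65']
Result: -65
Step: countbox scale[x='10/3']
Result: -650/3
Step: countbox scale[x='@prev']
Result: 422500/9
Step: countbox peek[]
Result: 422500/9
Step: countbox over[x='49']
Result: 422500/441
Step: countbox shrink[x='92']
Result: 381928/441


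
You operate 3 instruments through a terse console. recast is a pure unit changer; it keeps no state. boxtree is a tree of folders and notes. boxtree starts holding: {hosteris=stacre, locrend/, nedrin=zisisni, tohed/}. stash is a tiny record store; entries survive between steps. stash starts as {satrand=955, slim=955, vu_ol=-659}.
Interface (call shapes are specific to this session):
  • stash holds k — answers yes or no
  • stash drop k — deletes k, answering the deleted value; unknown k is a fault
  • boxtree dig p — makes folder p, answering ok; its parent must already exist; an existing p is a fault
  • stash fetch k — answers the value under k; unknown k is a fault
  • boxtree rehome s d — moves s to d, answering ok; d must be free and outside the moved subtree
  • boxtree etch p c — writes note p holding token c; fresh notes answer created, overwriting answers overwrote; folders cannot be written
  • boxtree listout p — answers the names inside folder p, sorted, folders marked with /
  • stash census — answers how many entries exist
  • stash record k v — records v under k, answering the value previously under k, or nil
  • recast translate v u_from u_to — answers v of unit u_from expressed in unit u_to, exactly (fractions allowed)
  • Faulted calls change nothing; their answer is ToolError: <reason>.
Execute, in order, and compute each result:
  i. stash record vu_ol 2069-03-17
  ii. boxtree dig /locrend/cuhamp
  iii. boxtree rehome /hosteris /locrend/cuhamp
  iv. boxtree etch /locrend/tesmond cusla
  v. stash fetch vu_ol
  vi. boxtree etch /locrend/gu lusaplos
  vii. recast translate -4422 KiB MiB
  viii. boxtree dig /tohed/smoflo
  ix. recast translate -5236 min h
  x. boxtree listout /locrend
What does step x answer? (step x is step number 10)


>> stash record(k=vu_ol, v=2069-03-17)
<< -659
>> boxtree dig(p=/locrend/cuhamp)
<< ok
>> boxtree rehome(s=/hosteris, d=/locrend/cuhamp)
<< ToolError: exists
>> boxtree etch(p=/locrend/tesmond, c=cusla)
<< created
>> stash fetch(k=vu_ol)
<< 2069-03-17
>> boxtree etch(p=/locrend/gu, c=lusaplos)
<< created
>> recast translate(v=-4422, u_from=KiB, u_to=MiB)
<< -2211/512
>> boxtree dig(p=/tohed/smoflo)
<< ok
>> recast translate(v=-5236, u_from=min, u_to=h)
<< -1309/15
>> boxtree listout(p=/locrend)
<< [cuhamp/, gu, tesmond]

Answer: [cuhamp/, gu, tesmond]
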